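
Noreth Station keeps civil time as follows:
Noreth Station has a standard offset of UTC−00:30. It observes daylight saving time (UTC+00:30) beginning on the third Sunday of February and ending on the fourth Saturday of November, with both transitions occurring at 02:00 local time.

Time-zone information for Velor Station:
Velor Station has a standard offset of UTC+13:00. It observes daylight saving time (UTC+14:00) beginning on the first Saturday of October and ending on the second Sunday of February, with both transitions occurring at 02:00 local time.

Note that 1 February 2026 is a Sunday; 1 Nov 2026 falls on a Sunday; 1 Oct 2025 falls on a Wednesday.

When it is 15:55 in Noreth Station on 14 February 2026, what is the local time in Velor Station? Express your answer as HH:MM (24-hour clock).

05:25

1 February 2026 is a Sunday, so the first Sunday is February 1 and the third is February 15.
1 November 2026 is a Sunday, so the first Saturday is November 7 and the fourth is November 28.
14 February 2026 does not fall between 15 February and 28 November, so daylight saving is not in effect and Noreth Station is at UTC−00:30.
15:55 Noreth Station + 0h30m = 16:25 UTC.
1 October 2025 is a Wednesday, so the first Saturday is October 4.
1 February 2026 is a Sunday, so the first Sunday is February 1 and the second is February 8.
At the standard offset (UTC+13:00), 16:25 UTC + 13h = 05:25 Velor Station standard time (rolling into the next day, 15 February 2026).
The standard-time date in Velor Station, 15 February 2026, does not fall between 4 October 2025 and 8 February 2026, so daylight saving is not in effect and Velor Station is at UTC+13:00.
16:25 UTC + 13h = 05:25 Velor Station (rolling into the next day, 15 February 2026).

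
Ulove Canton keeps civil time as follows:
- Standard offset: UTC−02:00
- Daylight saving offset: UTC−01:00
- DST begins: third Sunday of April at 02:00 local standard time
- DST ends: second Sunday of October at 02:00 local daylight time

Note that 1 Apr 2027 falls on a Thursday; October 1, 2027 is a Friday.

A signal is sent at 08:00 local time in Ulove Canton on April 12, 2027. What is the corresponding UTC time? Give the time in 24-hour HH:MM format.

10:00

1 April 2027 is a Thursday, so the first Sunday is April 4 and the third is April 18.
1 October 2027 is a Friday, so the first Sunday is October 3 and the second is October 10.
Daylight saving runs 18 April – 10 October; April 12, 2027 is outside that window, so Ulove Canton is on standard time at UTC−02:00.
08:00 local + 2h = 10:00 UTC.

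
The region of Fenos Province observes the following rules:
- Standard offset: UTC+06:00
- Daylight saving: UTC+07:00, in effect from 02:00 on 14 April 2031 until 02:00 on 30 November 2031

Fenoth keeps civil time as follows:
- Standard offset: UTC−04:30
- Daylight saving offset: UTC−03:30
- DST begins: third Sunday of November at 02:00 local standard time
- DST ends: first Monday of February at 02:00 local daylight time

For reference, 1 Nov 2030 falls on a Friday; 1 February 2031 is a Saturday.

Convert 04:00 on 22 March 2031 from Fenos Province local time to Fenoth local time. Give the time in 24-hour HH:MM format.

22 March 2031 is outside the daylight-saving period (14 April – 30 November), so Fenos Province is on standard time, UTC+06:00.
04:00 Fenos Province − 6h = 22:00 UTC (rolling into the previous day, 21 March 2031).
1 November 2030 is a Friday, so the first Sunday is November 3 and the third is November 17.
1 February 2031 is a Saturday, so the first Monday is February 3.
At the standard offset (UTC−04:30), 22:00 UTC − 4h30m = 17:30 Fenoth standard time.
The standard-time date in Fenoth, 21 March 2031, does not fall between 17 November 2030 and 3 February 2031, so daylight saving is not in effect and Fenoth is at UTC−04:30.
22:00 UTC − 4h30m = 17:30 Fenoth.

17:30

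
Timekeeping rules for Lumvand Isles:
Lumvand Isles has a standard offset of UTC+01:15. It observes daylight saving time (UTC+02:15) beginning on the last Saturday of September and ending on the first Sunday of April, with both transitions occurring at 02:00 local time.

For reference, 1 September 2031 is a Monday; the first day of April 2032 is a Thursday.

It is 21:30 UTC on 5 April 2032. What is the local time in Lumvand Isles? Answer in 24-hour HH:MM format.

1 September 2031 is a Monday, so Saturdays fall on 6, 13, 20, 27; the last is September 27.
1 April 2032 is a Thursday, so the first Sunday is April 4.
At the standard offset (UTC+01:15), 21:30 UTC + 1h15m = 22:45 Lumvand Isles standard time.
The standard-time date in Lumvand Isles, 5 April 2032, does not fall between 27 September 2031 and 4 April 2032, so daylight saving is not in effect and Lumvand Isles is at UTC+01:15.
21:30 UTC + 1h15m = 22:45 local.

22:45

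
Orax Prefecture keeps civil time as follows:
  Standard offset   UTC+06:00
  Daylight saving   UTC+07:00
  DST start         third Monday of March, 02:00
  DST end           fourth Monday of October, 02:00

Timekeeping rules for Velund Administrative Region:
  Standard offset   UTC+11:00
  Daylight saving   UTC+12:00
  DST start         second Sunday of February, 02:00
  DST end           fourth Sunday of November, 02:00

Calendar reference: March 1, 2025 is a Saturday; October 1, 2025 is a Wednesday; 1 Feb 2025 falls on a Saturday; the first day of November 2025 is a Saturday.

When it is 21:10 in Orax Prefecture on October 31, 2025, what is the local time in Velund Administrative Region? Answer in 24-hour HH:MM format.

03:10

1 March 2025 is a Saturday, so the first Monday is March 3 and the third is March 17.
1 October 2025 is a Wednesday, so the first Monday is October 6 and the fourth is October 27.
October 31, 2025 does not fall between 17 March and 27 October, so daylight saving is not in effect and Orax Prefecture is at UTC+06:00.
21:10 Orax Prefecture − 6h = 15:10 UTC.
1 February 2025 is a Saturday, so the first Sunday is February 2 and the second is February 9.
1 November 2025 is a Saturday, so the first Sunday is November 2 and the fourth is November 23.
At the standard offset (UTC+11:00), 15:10 UTC + 11h = 02:10 Velund Administrative Region standard time (rolling into the next day, 1 November 2025).
The standard-time date in Velund Administrative Region, November 1, 2025, falls between 9 February and 23 November, so daylight saving is in effect and Velund Administrative Region is at UTC+12:00.
15:10 UTC + 12h = 03:10 Velund Administrative Region (rolling into the next day, 1 November 2025).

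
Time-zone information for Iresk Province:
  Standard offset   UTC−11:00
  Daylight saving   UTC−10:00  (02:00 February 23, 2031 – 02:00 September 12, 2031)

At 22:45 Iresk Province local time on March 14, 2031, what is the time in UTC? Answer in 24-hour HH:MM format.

March 14, 2031 falls between 23 February and 12 September, so daylight saving is in effect and Iresk Province is at UTC−10:00.
22:45 local + 10h = 08:45 UTC (rolling into the next day, 15 March 2031).

08:45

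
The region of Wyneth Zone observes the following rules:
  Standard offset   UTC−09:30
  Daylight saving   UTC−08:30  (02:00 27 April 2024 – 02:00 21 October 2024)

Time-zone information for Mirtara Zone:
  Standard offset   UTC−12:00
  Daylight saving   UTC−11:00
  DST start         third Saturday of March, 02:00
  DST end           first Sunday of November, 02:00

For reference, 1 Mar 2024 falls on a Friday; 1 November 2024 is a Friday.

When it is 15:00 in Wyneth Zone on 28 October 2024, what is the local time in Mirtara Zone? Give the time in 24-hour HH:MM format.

28 October 2024 is outside the daylight-saving period (27 April – 21 October), so Wyneth Zone is on standard time, UTC−09:30.
15:00 Wyneth Zone + 9h30m = 00:30 UTC (rolling into the next day, 29 October 2024).
1 March 2024 is a Friday, so the first Saturday is March 2 and the third is March 16.
1 November 2024 is a Friday, so the first Sunday is November 3.
At the standard offset (UTC−12:00), 00:30 UTC − 12h = 12:30 Mirtara Zone standard time (rolling into the previous day, 28 October 2024).
Daylight saving runs 16 March – 3 November; the standard-time date in Mirtara Zone, 28 October 2024, is inside that window, so Mirtara Zone is at UTC−11:00.
00:30 UTC − 11h = 13:30 Mirtara Zone (rolling into the previous day, 28 October 2024).

13:30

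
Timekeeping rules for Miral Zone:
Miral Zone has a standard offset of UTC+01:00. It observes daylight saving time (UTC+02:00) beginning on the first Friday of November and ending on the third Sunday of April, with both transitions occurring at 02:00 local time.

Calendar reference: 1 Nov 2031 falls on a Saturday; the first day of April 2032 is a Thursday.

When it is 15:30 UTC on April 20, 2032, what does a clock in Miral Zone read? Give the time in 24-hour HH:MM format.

16:30

1 November 2031 is a Saturday, so the first Friday is November 7.
1 April 2032 is a Thursday, so the first Sunday is April 4 and the third is April 18.
At the standard offset (UTC+01:00), 15:30 UTC + 1h = 16:30 Miral Zone standard time.
The standard-time date in Miral Zone, April 20, 2032, is outside the daylight-saving period (7 November 2031 – 18 April 2032), so Miral Zone is on standard time, UTC+01:00.
15:30 UTC + 1h = 16:30 local.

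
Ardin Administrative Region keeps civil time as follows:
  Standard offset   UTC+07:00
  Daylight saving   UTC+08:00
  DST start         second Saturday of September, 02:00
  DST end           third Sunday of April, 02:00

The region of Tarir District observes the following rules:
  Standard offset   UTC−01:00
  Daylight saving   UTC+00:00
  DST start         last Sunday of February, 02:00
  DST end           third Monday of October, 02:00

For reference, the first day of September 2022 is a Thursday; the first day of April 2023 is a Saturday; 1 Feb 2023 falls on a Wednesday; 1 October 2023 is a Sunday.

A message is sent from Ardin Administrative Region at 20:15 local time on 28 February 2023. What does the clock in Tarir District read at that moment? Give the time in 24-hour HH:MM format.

1 September 2022 is a Thursday, so the first Saturday is September 3 and the second is September 10.
1 April 2023 is a Saturday, so the first Sunday is April 2 and the third is April 16.
28 February 2023 lies within the daylight-saving period (10 September 2022 – 16 April 2023), so Ardin Administrative Region is on daylight time, UTC+08:00.
20:15 Ardin Administrative Region − 8h = 12:15 UTC.
1 February 2023 is a Wednesday, so Sundays fall on 5, 12, 19, 26; the last is February 26.
1 October 2023 is a Sunday, so the first Monday is October 2 and the third is October 16.
At the standard offset (UTC−01:00), 12:15 UTC − 1h = 11:15 Tarir District standard time.
Daylight saving runs 26 February – 16 October; the standard-time date in Tarir District, 28 February 2023, is inside that window, so Tarir District is at UTC+00:00.
12:15 UTC + 0h = 12:15 Tarir District.

12:15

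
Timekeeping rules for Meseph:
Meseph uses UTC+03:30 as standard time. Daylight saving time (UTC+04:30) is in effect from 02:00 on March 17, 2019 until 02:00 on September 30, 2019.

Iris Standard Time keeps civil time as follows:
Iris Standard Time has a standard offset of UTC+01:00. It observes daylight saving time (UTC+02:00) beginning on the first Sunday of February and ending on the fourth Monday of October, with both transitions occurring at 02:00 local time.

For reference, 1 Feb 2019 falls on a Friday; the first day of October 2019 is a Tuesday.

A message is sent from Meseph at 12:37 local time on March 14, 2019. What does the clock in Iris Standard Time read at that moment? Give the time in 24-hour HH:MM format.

March 14, 2019 does not fall between 17 March and 30 September, so daylight saving is not in effect and Meseph is at UTC+03:30.
12:37 Meseph − 3h30m = 09:07 UTC.
1 February 2019 is a Friday, so the first Sunday is February 3.
1 October 2019 is a Tuesday, so the first Monday is October 7 and the fourth is October 28.
At the standard offset (UTC+01:00), 09:07 UTC + 1h = 10:07 Iris Standard Time standard time.
The standard-time date in Iris Standard Time, March 14, 2019, lies within the daylight-saving period (3 February – 28 October), so Iris Standard Time is on daylight time, UTC+02:00.
09:07 UTC + 2h = 11:07 Iris Standard Time.

11:07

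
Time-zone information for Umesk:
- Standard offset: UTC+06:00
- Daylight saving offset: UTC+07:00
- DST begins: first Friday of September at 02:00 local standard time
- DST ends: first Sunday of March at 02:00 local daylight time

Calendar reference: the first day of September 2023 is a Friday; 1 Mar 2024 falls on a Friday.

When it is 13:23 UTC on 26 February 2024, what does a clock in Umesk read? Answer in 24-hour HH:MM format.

1 September 2023 is a Friday, so the first Friday is September 1.
1 March 2024 is a Friday, so the first Sunday is March 3.
At the standard offset (UTC+06:00), 13:23 UTC + 6h = 19:23 Umesk standard time.
The standard-time date in Umesk, 26 February 2024, falls between 1 September 2023 and 3 March 2024, so daylight saving is in effect and Umesk is at UTC+07:00.
13:23 UTC + 7h = 20:23 local.

20:23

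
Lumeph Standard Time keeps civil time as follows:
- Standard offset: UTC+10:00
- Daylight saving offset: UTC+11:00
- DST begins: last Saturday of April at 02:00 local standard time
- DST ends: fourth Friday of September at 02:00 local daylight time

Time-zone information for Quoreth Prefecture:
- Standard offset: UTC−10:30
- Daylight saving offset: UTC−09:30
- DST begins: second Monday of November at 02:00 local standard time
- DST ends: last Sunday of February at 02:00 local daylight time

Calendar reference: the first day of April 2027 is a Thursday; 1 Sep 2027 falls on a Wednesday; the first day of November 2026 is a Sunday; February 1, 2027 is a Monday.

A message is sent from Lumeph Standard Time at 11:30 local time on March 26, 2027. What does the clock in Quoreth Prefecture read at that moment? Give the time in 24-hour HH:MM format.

15:00

1 April 2027 is a Thursday, so Saturdays fall on 3, 10, 17, 24; the last is April 24.
1 September 2027 is a Wednesday, so the first Friday is September 3 and the fourth is September 24.
March 26, 2027 is outside the daylight-saving period (24 April – 24 September), so Lumeph Standard Time is on standard time, UTC+10:00.
11:30 Lumeph Standard Time − 10h = 01:30 UTC.
1 November 2026 is a Sunday, so the first Monday is November 2 and the second is November 9.
1 February 2027 is a Monday, so Sundays fall on 7, 14, 21, 28; the last is February 28.
At the standard offset (UTC−10:30), 01:30 UTC − 10h30m = 15:00 Quoreth Prefecture standard time (rolling into the previous day, 25 March 2027).
Daylight saving runs 9 November 2026 – 28 February 2027; the standard-time date in Quoreth Prefecture, March 25, 2027, is outside that window, so Quoreth Prefecture is on standard time at UTC−10:30.
01:30 UTC − 10h30m = 15:00 Quoreth Prefecture (rolling into the previous day, 25 March 2027).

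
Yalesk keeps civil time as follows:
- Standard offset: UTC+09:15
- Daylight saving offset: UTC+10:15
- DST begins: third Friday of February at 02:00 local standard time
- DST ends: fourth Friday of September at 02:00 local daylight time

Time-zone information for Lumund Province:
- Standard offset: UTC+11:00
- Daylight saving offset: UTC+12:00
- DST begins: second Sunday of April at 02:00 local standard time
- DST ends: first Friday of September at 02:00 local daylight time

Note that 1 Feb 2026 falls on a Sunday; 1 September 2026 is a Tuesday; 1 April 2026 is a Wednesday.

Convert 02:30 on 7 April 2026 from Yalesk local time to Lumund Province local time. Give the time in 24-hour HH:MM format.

1 February 2026 is a Sunday, so the first Friday is February 6 and the third is February 20.
1 September 2026 is a Tuesday, so the first Friday is September 4 and the fourth is September 25.
Daylight saving runs 20 February – 25 September; 7 April 2026 is inside that window, so Yalesk is at UTC+10:15.
02:30 Yalesk − 10h15m = 16:15 UTC (rolling into the previous day, 6 April 2026).
1 April 2026 is a Wednesday, so the first Sunday is April 5 and the second is April 12.
1 September 2026 is a Tuesday, so the first Friday is September 4.
At the standard offset (UTC+11:00), 16:15 UTC + 11h = 03:15 Lumund Province standard time (rolling into the next day, 7 April 2026).
The standard-time date in Lumund Province, 7 April 2026, is outside the daylight-saving period (12 April – 4 September), so Lumund Province is on standard time, UTC+11:00.
16:15 UTC + 11h = 03:15 Lumund Province (rolling into the next day, 7 April 2026).

03:15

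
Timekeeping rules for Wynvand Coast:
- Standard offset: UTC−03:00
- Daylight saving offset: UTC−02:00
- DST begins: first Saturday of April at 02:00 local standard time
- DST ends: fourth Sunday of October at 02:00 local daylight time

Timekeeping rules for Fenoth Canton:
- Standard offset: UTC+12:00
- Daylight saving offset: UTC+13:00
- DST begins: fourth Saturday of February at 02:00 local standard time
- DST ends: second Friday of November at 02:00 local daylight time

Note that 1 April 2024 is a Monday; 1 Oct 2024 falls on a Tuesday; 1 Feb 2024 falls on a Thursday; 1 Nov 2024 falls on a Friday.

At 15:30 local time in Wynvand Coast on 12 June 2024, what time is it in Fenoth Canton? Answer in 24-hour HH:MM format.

06:30

1 April 2024 is a Monday, so the first Saturday is April 6.
1 October 2024 is a Tuesday, so the first Sunday is October 6 and the fourth is October 27.
12 June 2024 lies within the daylight-saving period (6 April – 27 October), so Wynvand Coast is on daylight time, UTC−02:00.
15:30 Wynvand Coast + 2h = 17:30 UTC.
1 February 2024 is a Thursday, so the first Saturday is February 3 and the fourth is February 24.
1 November 2024 is a Friday, so the first Friday is November 1 and the second is November 8.
At the standard offset (UTC+12:00), 17:30 UTC + 12h = 05:30 Fenoth Canton standard time (rolling into the next day, 13 June 2024).
The standard-time date in Fenoth Canton, 13 June 2024, lies within the daylight-saving period (24 February – 8 November), so Fenoth Canton is on daylight time, UTC+13:00.
17:30 UTC + 13h = 06:30 Fenoth Canton (rolling into the next day, 13 June 2024).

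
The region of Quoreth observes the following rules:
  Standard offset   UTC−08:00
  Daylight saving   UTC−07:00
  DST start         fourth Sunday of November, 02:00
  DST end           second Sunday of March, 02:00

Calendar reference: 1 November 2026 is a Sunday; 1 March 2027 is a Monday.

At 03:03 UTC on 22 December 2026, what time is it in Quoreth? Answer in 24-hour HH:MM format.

20:03

1 November 2026 is a Sunday, so the first Sunday is November 1 and the fourth is November 22.
1 March 2027 is a Monday, so the first Sunday is March 7 and the second is March 14.
At the standard offset (UTC−08:00), 03:03 UTC − 8h = 19:03 Quoreth standard time (rolling into the previous day, 21 December 2026).
The standard-time date in Quoreth, 21 December 2026, falls between 22 November 2026 and 14 March 2027, so daylight saving is in effect and Quoreth is at UTC−07:00.
03:03 UTC − 7h = 20:03 local (rolling into the previous day, 21 December 2026).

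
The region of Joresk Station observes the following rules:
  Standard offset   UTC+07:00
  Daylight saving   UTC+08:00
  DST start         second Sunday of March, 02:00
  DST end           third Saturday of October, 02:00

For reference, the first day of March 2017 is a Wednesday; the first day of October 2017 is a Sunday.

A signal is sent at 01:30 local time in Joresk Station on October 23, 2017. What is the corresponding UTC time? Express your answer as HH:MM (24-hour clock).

1 March 2017 is a Wednesday, so the first Sunday is March 5 and the second is March 12.
1 October 2017 is a Sunday, so the first Saturday is October 7 and the third is October 21.
Daylight saving runs 12 March – 21 October; October 23, 2017 is outside that window, so Joresk Station is on standard time at UTC+07:00.
01:30 local − 7h = 18:30 UTC (rolling into the previous day, 22 October 2017).

18:30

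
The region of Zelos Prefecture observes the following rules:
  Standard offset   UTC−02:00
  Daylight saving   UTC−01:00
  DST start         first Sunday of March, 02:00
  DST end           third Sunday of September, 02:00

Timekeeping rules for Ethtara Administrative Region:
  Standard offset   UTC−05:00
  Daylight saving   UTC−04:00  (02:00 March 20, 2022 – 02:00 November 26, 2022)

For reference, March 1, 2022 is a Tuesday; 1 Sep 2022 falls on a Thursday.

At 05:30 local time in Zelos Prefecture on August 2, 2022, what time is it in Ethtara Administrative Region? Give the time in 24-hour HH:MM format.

1 March 2022 is a Tuesday, so the first Sunday is March 6.
1 September 2022 is a Thursday, so the first Sunday is September 4 and the third is September 18.
August 2, 2022 lies within the daylight-saving period (6 March – 18 September), so Zelos Prefecture is on daylight time, UTC−01:00.
05:30 Zelos Prefecture + 1h = 06:30 UTC.
At the standard offset (UTC−05:00), 06:30 UTC − 5h = 01:30 Ethtara Administrative Region standard time.
Daylight saving runs 20 March – 26 November; the standard-time date in Ethtara Administrative Region, August 2, 2022, is inside that window, so Ethtara Administrative Region is at UTC−04:00.
06:30 UTC − 4h = 02:30 Ethtara Administrative Region.

02:30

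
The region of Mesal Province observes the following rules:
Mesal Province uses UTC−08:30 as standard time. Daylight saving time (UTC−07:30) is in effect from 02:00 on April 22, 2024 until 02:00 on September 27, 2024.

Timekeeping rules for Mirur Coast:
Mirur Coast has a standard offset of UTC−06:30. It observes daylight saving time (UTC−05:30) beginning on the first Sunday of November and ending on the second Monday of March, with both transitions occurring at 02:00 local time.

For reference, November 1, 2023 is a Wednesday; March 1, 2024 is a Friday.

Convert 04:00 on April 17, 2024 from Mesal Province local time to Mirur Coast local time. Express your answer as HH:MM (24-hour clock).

April 17, 2024 is outside the daylight-saving period (22 April – 27 September), so Mesal Province is on standard time, UTC−08:30.
04:00 Mesal Province + 8h30m = 12:30 UTC.
1 November 2023 is a Wednesday, so the first Sunday is November 5.
1 March 2024 is a Friday, so the first Monday is March 4 and the second is March 11.
At the standard offset (UTC−06:30), 12:30 UTC − 6h30m = 06:00 Mirur Coast standard time.
The standard-time date in Mirur Coast, April 17, 2024, is outside the daylight-saving period (5 November 2023 – 11 March 2024), so Mirur Coast is on standard time, UTC−06:30.
12:30 UTC − 6h30m = 06:00 Mirur Coast.

06:00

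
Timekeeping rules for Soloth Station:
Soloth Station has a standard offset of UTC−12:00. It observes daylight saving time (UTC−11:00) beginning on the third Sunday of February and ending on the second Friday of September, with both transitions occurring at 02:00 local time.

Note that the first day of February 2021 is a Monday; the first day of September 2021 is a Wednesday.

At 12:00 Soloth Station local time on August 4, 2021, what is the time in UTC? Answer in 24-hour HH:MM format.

23:00

1 February 2021 is a Monday, so the first Sunday is February 7 and the third is February 21.
1 September 2021 is a Wednesday, so the first Friday is September 3 and the second is September 10.
Daylight saving runs 21 February – 10 September; August 4, 2021 is inside that window, so Soloth Station is at UTC−11:00.
12:00 local + 11h = 23:00 UTC.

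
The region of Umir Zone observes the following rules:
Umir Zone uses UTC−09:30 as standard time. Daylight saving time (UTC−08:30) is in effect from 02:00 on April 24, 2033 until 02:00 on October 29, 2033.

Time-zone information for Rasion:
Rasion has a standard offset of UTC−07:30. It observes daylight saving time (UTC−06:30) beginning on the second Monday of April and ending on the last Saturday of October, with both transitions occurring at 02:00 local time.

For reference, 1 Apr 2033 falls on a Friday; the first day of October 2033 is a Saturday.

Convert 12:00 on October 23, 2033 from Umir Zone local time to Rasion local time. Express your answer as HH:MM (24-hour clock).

October 23, 2033 lies within the daylight-saving period (24 April – 29 October), so Umir Zone is on daylight time, UTC−08:30.
12:00 Umir Zone + 8h30m = 20:30 UTC.
1 April 2033 is a Friday, so the first Monday is April 4 and the second is April 11.
1 October 2033 is a Saturday, so Saturdays fall on 1, 8, 15, 22, 29; the last is October 29.
At the standard offset (UTC−07:30), 20:30 UTC − 7h30m = 13:00 Rasion standard time.
The standard-time date in Rasion, October 23, 2033, falls between 11 April and 29 October, so daylight saving is in effect and Rasion is at UTC−06:30.
20:30 UTC − 6h30m = 14:00 Rasion.

14:00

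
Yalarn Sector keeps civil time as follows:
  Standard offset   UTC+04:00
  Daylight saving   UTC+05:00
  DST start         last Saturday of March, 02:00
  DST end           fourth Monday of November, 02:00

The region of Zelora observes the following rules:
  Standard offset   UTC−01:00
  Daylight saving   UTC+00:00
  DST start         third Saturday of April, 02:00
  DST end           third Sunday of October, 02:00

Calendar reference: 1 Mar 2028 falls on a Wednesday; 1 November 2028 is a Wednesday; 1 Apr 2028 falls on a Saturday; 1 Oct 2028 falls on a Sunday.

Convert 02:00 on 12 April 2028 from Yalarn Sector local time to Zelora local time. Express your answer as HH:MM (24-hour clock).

20:00

1 March 2028 is a Wednesday, so Saturdays fall on 4, 11, 18, 25; the last is March 25.
1 November 2028 is a Wednesday, so the first Monday is November 6 and the fourth is November 27.
12 April 2028 lies within the daylight-saving period (25 March – 27 November), so Yalarn Sector is on daylight time, UTC+05:00.
02:00 Yalarn Sector − 5h = 21:00 UTC (rolling into the previous day, 11 April 2028).
1 April 2028 is a Saturday, so the first Saturday is April 1 and the third is April 15.
1 October 2028 is a Sunday, so the first Sunday is October 1 and the third is October 15.
At the standard offset (UTC−01:00), 21:00 UTC − 1h = 20:00 Zelora standard time.
The standard-time date in Zelora, 11 April 2028, does not fall between 15 April and 15 October, so daylight saving is not in effect and Zelora is at UTC−01:00.
21:00 UTC − 1h = 20:00 Zelora.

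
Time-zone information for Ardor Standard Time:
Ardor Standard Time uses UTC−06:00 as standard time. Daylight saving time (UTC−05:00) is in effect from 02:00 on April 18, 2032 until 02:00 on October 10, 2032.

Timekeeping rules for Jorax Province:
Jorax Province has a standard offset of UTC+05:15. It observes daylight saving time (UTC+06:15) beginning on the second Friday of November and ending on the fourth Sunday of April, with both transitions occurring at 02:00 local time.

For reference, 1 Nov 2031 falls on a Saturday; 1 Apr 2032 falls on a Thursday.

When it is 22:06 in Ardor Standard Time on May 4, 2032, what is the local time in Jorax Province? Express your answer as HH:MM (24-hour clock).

08:21

Daylight saving runs 18 April – 10 October; May 4, 2032 is inside that window, so Ardor Standard Time is at UTC−05:00.
22:06 Ardor Standard Time + 5h = 03:06 UTC (rolling into the next day, 5 May 2032).
1 November 2031 is a Saturday, so the first Friday is November 7 and the second is November 14.
1 April 2032 is a Thursday, so the first Sunday is April 4 and the fourth is April 25.
At the standard offset (UTC+05:15), 03:06 UTC + 5h15m = 08:21 Jorax Province standard time.
Daylight saving runs 14 November 2031 – 25 April 2032; the standard-time date in Jorax Province, May 5, 2032, is outside that window, so Jorax Province is on standard time at UTC+05:15.
03:06 UTC + 5h15m = 08:21 Jorax Province.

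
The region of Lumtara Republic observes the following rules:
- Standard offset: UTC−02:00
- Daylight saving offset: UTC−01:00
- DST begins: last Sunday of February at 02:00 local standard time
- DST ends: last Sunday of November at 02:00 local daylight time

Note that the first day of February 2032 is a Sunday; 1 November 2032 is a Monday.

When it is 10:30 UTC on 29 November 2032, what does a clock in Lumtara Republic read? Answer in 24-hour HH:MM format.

08:30

1 February 2032 is a Sunday, so Sundays fall on 1, 8, 15, 22, 29; the last is February 29.
1 November 2032 is a Monday, so Sundays fall on 7, 14, 21, 28; the last is November 28.
At the standard offset (UTC−02:00), 10:30 UTC − 2h = 08:30 Lumtara Republic standard time.
The standard-time date in Lumtara Republic, 29 November 2032, is outside the daylight-saving period (29 February – 28 November), so Lumtara Republic is on standard time, UTC−02:00.
10:30 UTC − 2h = 08:30 local.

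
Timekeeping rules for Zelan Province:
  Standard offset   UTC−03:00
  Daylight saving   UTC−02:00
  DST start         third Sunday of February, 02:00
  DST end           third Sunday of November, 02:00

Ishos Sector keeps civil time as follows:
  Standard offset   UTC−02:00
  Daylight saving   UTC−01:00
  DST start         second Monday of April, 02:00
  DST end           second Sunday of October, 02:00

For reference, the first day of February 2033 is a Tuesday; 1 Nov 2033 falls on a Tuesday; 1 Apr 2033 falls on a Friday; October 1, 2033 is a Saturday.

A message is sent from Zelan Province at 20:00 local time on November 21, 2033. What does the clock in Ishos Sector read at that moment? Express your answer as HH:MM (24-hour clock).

21:00

1 February 2033 is a Tuesday, so the first Sunday is February 6 and the third is February 20.
1 November 2033 is a Tuesday, so the first Sunday is November 6 and the third is November 20.
Daylight saving runs 20 February – 20 November; November 21, 2033 is outside that window, so Zelan Province is on standard time at UTC−03:00.
20:00 Zelan Province + 3h = 23:00 UTC.
1 April 2033 is a Friday, so the first Monday is April 4 and the second is April 11.
1 October 2033 is a Saturday, so the first Sunday is October 2 and the second is October 9.
At the standard offset (UTC−02:00), 23:00 UTC − 2h = 21:00 Ishos Sector standard time.
The standard-time date in Ishos Sector, November 21, 2033, is outside the daylight-saving period (11 April – 9 October), so Ishos Sector is on standard time, UTC−02:00.
23:00 UTC − 2h = 21:00 Ishos Sector.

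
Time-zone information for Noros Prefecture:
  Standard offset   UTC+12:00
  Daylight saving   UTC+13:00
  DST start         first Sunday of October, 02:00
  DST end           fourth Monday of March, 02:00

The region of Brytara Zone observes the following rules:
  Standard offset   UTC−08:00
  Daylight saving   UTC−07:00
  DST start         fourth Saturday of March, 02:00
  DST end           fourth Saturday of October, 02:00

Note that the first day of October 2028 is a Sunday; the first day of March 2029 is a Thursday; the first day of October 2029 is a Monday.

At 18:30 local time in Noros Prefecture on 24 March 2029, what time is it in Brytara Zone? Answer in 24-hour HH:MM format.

21:30

1 October 2028 is a Sunday, so the first Sunday is October 1.
1 March 2029 is a Thursday, so the first Monday is March 5 and the fourth is March 26.
24 March 2029 falls between 1 October 2028 and 26 March 2029, so daylight saving is in effect and Noros Prefecture is at UTC+13:00.
18:30 Noros Prefecture − 13h = 05:30 UTC.
1 March 2029 is a Thursday, so the first Saturday is March 3 and the fourth is March 24.
1 October 2029 is a Monday, so the first Saturday is October 6 and the fourth is October 27.
At the standard offset (UTC−08:00), 05:30 UTC − 8h = 21:30 Brytara Zone standard time (rolling into the previous day, 23 March 2029).
Daylight saving runs 24 March – 27 October; the standard-time date in Brytara Zone, 23 March 2029, is outside that window, so Brytara Zone is on standard time at UTC−08:00.
05:30 UTC − 8h = 21:30 Brytara Zone (rolling into the previous day, 23 March 2029).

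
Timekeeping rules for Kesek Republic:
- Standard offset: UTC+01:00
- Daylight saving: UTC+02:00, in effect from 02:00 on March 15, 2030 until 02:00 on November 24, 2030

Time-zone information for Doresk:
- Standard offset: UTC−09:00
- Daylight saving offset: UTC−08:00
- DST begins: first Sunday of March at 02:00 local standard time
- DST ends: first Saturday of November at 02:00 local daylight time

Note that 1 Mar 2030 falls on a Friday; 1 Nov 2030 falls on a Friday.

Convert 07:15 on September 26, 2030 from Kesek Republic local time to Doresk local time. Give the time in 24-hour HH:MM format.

21:15

September 26, 2030 lies within the daylight-saving period (15 March – 24 November), so Kesek Republic is on daylight time, UTC+02:00.
07:15 Kesek Republic − 2h = 05:15 UTC.
1 March 2030 is a Friday, so the first Sunday is March 3.
1 November 2030 is a Friday, so the first Saturday is November 2.
At the standard offset (UTC−09:00), 05:15 UTC − 9h = 20:15 Doresk standard time (rolling into the previous day, 25 September 2030).
The standard-time date in Doresk, September 25, 2030, falls between 3 March and 2 November, so daylight saving is in effect and Doresk is at UTC−08:00.
05:15 UTC − 8h = 21:15 Doresk (rolling into the previous day, 25 September 2030).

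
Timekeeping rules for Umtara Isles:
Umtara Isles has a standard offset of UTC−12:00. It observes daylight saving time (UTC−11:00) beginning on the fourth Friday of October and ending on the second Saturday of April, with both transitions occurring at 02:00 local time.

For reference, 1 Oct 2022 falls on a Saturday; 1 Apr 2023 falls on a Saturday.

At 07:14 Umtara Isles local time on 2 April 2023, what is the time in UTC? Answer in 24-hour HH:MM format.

18:14

1 October 2022 is a Saturday, so the first Friday is October 7 and the fourth is October 28.
1 April 2023 is a Saturday, so the first Saturday is April 1 and the second is April 8.
2 April 2023 falls between 28 October 2022 and 8 April 2023, so daylight saving is in effect and Umtara Isles is at UTC−11:00.
07:14 local + 11h = 18:14 UTC.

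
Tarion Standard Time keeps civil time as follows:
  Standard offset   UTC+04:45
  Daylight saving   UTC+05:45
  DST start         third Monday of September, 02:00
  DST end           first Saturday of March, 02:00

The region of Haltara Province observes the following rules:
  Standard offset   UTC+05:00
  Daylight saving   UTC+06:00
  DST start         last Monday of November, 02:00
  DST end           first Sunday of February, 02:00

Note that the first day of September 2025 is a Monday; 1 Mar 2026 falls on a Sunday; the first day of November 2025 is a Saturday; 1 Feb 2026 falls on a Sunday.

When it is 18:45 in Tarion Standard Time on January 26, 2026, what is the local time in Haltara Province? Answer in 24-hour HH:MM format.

19:00

1 September 2025 is a Monday, so the first Monday is September 1 and the third is September 15.
1 March 2026 is a Sunday, so the first Saturday is March 7.
January 26, 2026 falls between 15 September 2025 and 7 March 2026, so daylight saving is in effect and Tarion Standard Time is at UTC+05:45.
18:45 Tarion Standard Time − 5h45m = 13:00 UTC.
1 November 2025 is a Saturday, so Mondays fall on 3, 10, 17, 24; the last is November 24.
1 February 2026 is a Sunday, so the first Sunday is February 1.
At the standard offset (UTC+05:00), 13:00 UTC + 5h = 18:00 Haltara Province standard time.
Daylight saving runs 24 November 2025 – 1 February 2026; the standard-time date in Haltara Province, January 26, 2026, is inside that window, so Haltara Province is at UTC+06:00.
13:00 UTC + 6h = 19:00 Haltara Province.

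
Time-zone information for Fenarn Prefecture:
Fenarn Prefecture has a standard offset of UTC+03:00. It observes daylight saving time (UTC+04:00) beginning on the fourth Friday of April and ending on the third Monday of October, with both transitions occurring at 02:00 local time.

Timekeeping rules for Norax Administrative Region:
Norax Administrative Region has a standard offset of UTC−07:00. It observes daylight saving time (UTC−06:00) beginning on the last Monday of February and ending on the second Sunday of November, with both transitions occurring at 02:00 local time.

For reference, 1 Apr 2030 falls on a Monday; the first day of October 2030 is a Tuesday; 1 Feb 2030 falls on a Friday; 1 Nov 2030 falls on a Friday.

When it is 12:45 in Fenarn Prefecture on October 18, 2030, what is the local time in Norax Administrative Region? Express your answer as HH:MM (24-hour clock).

1 April 2030 is a Monday, so the first Friday is April 5 and the fourth is April 26.
1 October 2030 is a Tuesday, so the first Monday is October 7 and the third is October 21.
October 18, 2030 falls between 26 April and 21 October, so daylight saving is in effect and Fenarn Prefecture is at UTC+04:00.
12:45 Fenarn Prefecture − 4h = 08:45 UTC.
1 February 2030 is a Friday, so Mondays fall on 4, 11, 18, 25; the last is February 25.
1 November 2030 is a Friday, so the first Sunday is November 3 and the second is November 10.
At the standard offset (UTC−07:00), 08:45 UTC − 7h = 01:45 Norax Administrative Region standard time.
The standard-time date in Norax Administrative Region, October 18, 2030, falls between 25 February and 10 November, so daylight saving is in effect and Norax Administrative Region is at UTC−06:00.
08:45 UTC − 6h = 02:45 Norax Administrative Region.

02:45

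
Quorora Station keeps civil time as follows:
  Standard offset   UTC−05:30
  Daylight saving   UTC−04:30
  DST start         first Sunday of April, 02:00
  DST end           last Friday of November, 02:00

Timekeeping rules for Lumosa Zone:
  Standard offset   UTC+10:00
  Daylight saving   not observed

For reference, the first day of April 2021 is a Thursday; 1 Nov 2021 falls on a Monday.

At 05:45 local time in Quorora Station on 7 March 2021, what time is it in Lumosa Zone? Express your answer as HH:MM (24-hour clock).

21:15

1 April 2021 is a Thursday, so the first Sunday is April 4.
1 November 2021 is a Monday, so Fridays fall on 5, 12, 19, 26; the last is November 26.
7 March 2021 does not fall between 4 April and 26 November, so daylight saving is not in effect and Quorora Station is at UTC−05:30.
05:45 Quorora Station + 5h30m = 11:15 UTC.
Lumosa Zone stays on UTC+10:00 all year.
11:15 UTC + 10h = 21:15 Lumosa Zone.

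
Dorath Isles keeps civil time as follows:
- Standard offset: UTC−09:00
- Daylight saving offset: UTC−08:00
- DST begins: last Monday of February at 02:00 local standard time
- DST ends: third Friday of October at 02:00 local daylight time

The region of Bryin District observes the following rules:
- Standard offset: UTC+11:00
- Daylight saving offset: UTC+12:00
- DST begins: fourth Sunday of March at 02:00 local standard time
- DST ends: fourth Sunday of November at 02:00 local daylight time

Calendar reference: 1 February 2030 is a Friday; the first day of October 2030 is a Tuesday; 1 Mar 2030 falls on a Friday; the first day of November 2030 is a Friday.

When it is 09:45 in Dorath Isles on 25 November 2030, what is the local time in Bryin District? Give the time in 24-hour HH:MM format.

1 February 2030 is a Friday, so Mondays fall on 4, 11, 18, 25; the last is February 25.
1 October 2030 is a Tuesday, so the first Friday is October 4 and the third is October 18.
25 November 2030 does not fall between 25 February and 18 October, so daylight saving is not in effect and Dorath Isles is at UTC−09:00.
09:45 Dorath Isles + 9h = 18:45 UTC.
1 March 2030 is a Friday, so the first Sunday is March 3 and the fourth is March 24.
1 November 2030 is a Friday, so the first Sunday is November 3 and the fourth is November 24.
At the standard offset (UTC+11:00), 18:45 UTC + 11h = 05:45 Bryin District standard time (rolling into the next day, 26 November 2030).
The standard-time date in Bryin District, 26 November 2030, is outside the daylight-saving period (24 March – 24 November), so Bryin District is on standard time, UTC+11:00.
18:45 UTC + 11h = 05:45 Bryin District (rolling into the next day, 26 November 2030).

05:45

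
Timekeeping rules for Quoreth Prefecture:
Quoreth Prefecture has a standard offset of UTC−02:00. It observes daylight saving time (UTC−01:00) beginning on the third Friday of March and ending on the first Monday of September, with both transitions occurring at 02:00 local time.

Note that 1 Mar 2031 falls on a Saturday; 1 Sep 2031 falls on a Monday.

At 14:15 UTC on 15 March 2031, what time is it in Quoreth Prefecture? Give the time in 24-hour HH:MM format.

12:15

1 March 2031 is a Saturday, so the first Friday is March 7 and the third is March 21.
1 September 2031 is a Monday, so the first Monday is September 1.
At the standard offset (UTC−02:00), 14:15 UTC − 2h = 12:15 Quoreth Prefecture standard time.
The standard-time date in Quoreth Prefecture, 15 March 2031, does not fall between 21 March and 1 September, so daylight saving is not in effect and Quoreth Prefecture is at UTC−02:00.
14:15 UTC − 2h = 12:15 local.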